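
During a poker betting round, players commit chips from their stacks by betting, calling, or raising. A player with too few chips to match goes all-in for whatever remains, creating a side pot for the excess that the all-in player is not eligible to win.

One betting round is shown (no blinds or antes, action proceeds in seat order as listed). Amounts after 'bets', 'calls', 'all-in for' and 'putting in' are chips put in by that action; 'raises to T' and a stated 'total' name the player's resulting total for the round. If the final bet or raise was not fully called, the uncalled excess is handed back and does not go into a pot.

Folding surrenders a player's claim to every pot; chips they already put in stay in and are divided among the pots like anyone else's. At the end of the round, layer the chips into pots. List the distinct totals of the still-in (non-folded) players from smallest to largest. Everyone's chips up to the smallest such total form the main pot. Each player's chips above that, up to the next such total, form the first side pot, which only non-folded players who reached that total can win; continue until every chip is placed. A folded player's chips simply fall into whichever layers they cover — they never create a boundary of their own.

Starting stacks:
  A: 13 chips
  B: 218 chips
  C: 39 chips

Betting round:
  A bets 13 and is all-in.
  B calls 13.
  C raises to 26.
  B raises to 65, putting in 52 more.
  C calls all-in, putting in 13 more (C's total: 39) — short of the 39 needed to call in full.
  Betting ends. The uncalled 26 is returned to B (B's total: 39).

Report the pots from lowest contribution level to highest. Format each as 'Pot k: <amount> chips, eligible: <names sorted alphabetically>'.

Pot 1: 39 chips, eligible: A, B, C
Pot 2: 52 chips, eligible: B, C

Derivation:
Contributions (after 26 returned to B): A=13, B=39, C=39
Pot levels (distinct totals of non-folded players): 13, 39
Layer 1-13: 13 each from A, B, C = 13*3 = 39 chips; eligible A, B, C
Layer 14-39: 26 each from B, C = 26*2 = 52 chips; eligible B, C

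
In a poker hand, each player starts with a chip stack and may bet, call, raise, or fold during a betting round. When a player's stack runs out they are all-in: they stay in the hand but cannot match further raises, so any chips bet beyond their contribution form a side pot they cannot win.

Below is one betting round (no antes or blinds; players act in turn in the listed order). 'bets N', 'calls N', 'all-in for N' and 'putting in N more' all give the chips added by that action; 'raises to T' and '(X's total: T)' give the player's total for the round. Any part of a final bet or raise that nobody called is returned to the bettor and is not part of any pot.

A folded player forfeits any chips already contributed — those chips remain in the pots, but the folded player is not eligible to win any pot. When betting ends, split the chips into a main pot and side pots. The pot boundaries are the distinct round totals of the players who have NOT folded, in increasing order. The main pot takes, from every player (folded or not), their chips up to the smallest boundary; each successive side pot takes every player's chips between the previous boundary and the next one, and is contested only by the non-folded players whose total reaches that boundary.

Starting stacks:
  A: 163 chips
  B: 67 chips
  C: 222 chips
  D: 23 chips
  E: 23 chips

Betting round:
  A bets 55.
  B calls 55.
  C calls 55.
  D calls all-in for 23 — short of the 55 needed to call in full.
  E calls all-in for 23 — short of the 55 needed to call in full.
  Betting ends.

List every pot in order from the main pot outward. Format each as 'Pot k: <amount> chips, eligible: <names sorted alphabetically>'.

Contributions: A=55, B=55, C=55, D=23, E=23
Pot levels (distinct totals of non-folded players): 23, 55
Layer 1-23: 23 each from A, B, C, D, E = 23*5 = 115 chips; eligible A, B, C, D, E
Layer 24-55: 32 each from A, B, C = 32*3 = 96 chips; eligible A, B, C

Pot 1: 115 chips, eligible: A, B, C, D, E
Pot 2: 96 chips, eligible: A, B, C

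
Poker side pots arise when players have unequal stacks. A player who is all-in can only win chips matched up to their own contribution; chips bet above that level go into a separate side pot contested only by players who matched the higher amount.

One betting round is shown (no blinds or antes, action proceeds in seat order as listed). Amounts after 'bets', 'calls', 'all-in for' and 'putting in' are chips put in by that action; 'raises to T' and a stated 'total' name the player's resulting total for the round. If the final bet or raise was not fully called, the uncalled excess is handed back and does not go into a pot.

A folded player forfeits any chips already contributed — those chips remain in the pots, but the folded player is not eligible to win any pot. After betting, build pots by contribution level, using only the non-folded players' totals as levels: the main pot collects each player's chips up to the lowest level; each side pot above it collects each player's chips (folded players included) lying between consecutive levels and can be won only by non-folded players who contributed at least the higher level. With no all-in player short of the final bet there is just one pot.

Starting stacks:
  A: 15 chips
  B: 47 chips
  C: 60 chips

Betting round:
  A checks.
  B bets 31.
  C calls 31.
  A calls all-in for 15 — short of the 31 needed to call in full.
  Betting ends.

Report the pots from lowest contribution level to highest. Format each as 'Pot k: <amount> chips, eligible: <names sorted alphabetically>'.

Contributions: A=15, B=31, C=31
Pot levels (distinct totals of non-folded players): 15, 31
Layer 1-15: 15 each from A, B, C = 15*3 = 45 chips; eligible A, B, C
Layer 16-31: 16 each from B, C = 16*2 = 32 chips; eligible B, C

Pot 1: 45 chips, eligible: A, B, C
Pot 2: 32 chips, eligible: B, C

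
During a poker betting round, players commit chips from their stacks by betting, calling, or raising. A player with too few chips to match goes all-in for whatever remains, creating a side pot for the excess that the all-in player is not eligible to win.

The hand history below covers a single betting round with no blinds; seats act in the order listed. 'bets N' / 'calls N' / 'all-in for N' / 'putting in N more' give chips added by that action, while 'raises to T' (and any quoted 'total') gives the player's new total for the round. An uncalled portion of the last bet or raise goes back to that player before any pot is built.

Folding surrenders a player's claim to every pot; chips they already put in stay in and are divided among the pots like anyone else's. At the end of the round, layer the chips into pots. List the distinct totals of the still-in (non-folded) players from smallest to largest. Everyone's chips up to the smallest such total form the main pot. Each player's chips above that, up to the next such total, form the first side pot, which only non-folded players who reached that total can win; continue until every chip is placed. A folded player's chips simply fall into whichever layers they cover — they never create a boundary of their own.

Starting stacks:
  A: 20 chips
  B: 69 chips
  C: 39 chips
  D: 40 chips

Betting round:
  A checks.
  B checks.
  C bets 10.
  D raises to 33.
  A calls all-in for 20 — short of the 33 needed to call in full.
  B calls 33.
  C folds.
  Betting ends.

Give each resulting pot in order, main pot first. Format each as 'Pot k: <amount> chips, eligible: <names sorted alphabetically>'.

Contributions: A=20, B=33, C=10, D=33
Folded: C
Pot levels (distinct totals of non-folded players): 20, 33
Layer 1-20: A 20 + B 20 + C 10 + D 20 = 70 chips; eligible A, B, D
Layer 21-33: 13 each from B, D = 13*2 = 26 chips; eligible B, D

Pot 1: 70 chips, eligible: A, B, D
Pot 2: 26 chips, eligible: B, D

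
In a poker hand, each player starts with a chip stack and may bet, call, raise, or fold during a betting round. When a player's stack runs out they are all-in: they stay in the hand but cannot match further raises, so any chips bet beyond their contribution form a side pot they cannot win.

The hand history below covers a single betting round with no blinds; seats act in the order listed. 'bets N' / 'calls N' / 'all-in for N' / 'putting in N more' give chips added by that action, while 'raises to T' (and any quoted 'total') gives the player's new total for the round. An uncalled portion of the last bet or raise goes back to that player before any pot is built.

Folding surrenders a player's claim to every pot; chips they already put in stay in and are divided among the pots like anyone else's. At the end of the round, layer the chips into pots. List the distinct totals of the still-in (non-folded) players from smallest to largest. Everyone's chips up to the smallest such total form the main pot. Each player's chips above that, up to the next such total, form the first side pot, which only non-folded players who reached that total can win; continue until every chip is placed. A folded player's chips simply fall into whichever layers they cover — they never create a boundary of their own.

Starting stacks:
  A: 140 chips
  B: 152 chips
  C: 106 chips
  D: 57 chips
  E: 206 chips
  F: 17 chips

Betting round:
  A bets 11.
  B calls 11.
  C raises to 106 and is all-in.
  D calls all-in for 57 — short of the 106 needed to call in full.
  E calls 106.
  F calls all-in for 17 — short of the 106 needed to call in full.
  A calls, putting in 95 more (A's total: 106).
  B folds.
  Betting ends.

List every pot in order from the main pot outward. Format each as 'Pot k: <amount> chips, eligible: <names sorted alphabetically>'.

Contributions: A=106, B=11, C=106, D=57, E=106, F=17
Folded: B
Pot levels (distinct totals of non-folded players): 17, 57, 106
Layer 1-17: A 17 + B 11 + C 17 + D 17 + E 17 + F 17 = 96 chips; eligible A, C, D, E, F
Layer 18-57: 40 each from A, C, D, E = 40*4 = 160 chips; eligible A, C, D, E
Layer 58-106: 49 each from A, C, E = 49*3 = 147 chips; eligible A, C, E

Pot 1: 96 chips, eligible: A, C, D, E, F
Pot 2: 160 chips, eligible: A, C, D, E
Pot 3: 147 chips, eligible: A, C, E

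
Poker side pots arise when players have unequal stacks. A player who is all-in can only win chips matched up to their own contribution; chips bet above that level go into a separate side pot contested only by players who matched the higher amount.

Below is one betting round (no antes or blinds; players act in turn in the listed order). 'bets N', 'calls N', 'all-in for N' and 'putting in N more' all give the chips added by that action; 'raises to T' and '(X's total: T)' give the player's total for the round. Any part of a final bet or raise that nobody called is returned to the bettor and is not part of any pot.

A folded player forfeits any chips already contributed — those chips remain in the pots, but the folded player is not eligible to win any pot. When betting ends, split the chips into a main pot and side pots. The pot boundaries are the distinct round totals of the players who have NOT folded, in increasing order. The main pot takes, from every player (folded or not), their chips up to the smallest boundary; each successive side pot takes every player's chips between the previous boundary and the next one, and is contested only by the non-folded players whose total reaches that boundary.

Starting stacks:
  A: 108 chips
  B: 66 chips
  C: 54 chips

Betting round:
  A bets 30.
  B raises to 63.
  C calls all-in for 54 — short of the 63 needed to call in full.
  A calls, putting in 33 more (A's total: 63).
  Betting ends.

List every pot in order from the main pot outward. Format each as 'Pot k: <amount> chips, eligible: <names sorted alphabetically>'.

Pot 1: 162 chips, eligible: A, B, C
Pot 2: 18 chips, eligible: A, B

Derivation:
Contributions: A=63, B=63, C=54
Pot levels (distinct totals of non-folded players): 54, 63
Layer 1-54: 54 each from A, B, C = 54*3 = 162 chips; eligible A, B, C
Layer 55-63: 9 each from A, B = 9*2 = 18 chips; eligible A, B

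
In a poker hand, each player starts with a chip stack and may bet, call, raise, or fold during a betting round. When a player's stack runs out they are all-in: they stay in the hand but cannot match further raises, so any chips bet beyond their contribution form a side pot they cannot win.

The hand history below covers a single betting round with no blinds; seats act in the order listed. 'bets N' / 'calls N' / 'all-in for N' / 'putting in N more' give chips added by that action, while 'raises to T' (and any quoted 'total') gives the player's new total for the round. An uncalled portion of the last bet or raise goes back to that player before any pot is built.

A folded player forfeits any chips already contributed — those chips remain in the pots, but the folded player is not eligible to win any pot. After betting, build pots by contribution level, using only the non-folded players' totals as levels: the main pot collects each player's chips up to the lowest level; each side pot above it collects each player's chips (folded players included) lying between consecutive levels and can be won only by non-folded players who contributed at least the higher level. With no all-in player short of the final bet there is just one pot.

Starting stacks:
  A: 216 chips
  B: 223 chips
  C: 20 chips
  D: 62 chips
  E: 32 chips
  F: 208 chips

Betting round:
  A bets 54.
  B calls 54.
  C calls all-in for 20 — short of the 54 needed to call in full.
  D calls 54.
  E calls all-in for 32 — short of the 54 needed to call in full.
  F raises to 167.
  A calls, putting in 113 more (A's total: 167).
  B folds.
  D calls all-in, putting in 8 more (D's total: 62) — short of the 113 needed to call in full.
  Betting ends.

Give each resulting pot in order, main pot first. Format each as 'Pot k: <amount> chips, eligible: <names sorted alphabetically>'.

Pot 1: 120 chips, eligible: A, C, D, E, F
Pot 2: 60 chips, eligible: A, D, E, F
Pot 3: 112 chips, eligible: A, D, F
Pot 4: 210 chips, eligible: A, F

Derivation:
Contributions: A=167, B=54, C=20, D=62, E=32, F=167
Folded: B
Pot levels (distinct totals of non-folded players): 20, 32, 62, 167
Layer 1-20: 20 each from A, B, C, D, E, F = 20*6 = 120 chips; eligible A, C, D, E, F
Layer 21-32: 12 each from A, B, D, E, F = 12*5 = 60 chips; eligible A, D, E, F
Layer 33-62: A 30 + B 22 + D 30 + F 30 = 112 chips; eligible A, D, F
Layer 63-167: 105 each from A, F = 105*2 = 210 chips; eligible A, F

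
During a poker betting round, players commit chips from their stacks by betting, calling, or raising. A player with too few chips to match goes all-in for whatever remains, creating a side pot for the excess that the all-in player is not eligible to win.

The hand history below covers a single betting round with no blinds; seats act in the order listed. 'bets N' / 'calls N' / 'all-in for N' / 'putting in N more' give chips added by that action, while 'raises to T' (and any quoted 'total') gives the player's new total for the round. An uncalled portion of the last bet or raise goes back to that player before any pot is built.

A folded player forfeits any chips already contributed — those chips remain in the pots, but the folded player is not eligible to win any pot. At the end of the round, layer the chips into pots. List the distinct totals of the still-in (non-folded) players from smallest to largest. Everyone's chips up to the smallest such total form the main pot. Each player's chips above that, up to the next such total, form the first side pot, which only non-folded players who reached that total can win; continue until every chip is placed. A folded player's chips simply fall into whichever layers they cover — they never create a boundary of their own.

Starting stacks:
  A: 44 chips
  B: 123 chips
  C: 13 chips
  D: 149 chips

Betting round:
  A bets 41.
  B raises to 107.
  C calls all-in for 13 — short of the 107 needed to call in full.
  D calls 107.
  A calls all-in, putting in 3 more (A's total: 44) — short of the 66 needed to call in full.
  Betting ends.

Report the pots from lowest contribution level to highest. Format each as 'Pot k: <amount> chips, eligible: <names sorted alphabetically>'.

Pot 1: 52 chips, eligible: A, B, C, D
Pot 2: 93 chips, eligible: A, B, D
Pot 3: 126 chips, eligible: B, D

Derivation:
Contributions: A=44, B=107, C=13, D=107
Pot levels (distinct totals of non-folded players): 13, 44, 107
Layer 1-13: 13 each from A, B, C, D = 13*4 = 52 chips; eligible A, B, C, D
Layer 14-44: 31 each from A, B, D = 31*3 = 93 chips; eligible A, B, D
Layer 45-107: 63 each from B, D = 63*2 = 126 chips; eligible B, D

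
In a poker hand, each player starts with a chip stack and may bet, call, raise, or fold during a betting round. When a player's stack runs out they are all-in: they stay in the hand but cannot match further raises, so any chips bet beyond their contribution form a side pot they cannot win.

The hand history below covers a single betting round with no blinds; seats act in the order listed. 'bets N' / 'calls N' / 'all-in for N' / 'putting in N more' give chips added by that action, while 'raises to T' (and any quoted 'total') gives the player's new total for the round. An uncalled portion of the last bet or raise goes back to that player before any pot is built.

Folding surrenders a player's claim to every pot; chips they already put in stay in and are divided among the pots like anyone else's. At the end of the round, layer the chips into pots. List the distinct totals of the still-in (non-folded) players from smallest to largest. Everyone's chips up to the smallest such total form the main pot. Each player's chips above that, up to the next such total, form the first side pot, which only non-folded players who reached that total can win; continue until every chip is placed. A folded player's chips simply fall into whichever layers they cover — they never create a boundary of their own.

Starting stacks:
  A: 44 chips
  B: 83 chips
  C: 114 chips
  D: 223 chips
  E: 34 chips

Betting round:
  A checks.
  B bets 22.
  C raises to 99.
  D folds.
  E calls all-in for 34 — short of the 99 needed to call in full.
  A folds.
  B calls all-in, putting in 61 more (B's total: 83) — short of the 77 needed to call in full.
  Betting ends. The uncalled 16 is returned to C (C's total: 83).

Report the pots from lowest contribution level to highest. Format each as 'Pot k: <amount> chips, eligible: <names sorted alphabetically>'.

Contributions (after 16 returned to C): B=83, C=83, E=34
Folded: A, D
Pot levels (distinct totals of non-folded players): 34, 83
Layer 1-34: 34 each from B, C, E = 34*3 = 102 chips; eligible B, C, E
Layer 35-83: 49 each from B, C = 49*2 = 98 chips; eligible B, C

Pot 1: 102 chips, eligible: B, C, E
Pot 2: 98 chips, eligible: B, C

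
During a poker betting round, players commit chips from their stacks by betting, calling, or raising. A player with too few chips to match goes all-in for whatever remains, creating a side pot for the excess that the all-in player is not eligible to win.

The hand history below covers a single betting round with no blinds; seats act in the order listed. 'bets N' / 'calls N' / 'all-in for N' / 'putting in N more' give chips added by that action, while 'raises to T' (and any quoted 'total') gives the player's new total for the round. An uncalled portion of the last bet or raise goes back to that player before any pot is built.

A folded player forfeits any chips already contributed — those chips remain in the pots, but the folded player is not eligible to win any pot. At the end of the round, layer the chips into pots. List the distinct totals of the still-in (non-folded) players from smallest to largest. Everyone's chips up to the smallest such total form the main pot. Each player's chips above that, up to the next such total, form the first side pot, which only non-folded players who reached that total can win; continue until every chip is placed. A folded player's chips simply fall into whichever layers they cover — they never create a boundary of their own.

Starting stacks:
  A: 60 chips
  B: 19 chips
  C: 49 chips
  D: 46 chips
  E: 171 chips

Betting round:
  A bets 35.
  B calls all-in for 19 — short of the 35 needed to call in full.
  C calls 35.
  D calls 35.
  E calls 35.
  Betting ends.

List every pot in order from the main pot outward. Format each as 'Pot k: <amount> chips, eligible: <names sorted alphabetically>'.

Pot 1: 95 chips, eligible: A, B, C, D, E
Pot 2: 64 chips, eligible: A, C, D, E

Derivation:
Contributions: A=35, B=19, C=35, D=35, E=35
Pot levels (distinct totals of non-folded players): 19, 35
Layer 1-19: 19 each from A, B, C, D, E = 19*5 = 95 chips; eligible A, B, C, D, E
Layer 20-35: 16 each from A, C, D, E = 16*4 = 64 chips; eligible A, C, D, E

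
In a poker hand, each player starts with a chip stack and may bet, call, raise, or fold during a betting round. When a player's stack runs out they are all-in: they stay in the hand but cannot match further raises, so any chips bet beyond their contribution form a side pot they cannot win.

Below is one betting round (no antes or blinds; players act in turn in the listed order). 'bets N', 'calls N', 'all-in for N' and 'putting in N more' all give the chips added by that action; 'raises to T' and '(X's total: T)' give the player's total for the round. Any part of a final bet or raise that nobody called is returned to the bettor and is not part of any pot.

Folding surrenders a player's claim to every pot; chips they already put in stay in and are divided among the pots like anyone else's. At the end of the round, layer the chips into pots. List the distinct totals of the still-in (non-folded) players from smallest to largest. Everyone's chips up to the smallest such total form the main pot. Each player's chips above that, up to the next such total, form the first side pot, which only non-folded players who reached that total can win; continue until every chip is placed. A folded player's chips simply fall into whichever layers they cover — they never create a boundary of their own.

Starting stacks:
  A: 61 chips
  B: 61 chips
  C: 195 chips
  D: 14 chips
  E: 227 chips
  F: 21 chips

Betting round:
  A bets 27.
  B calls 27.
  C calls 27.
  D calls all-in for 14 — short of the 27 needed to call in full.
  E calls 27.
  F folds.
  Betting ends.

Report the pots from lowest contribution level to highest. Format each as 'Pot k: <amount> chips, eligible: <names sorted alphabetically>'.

Pot 1: 70 chips, eligible: A, B, C, D, E
Pot 2: 52 chips, eligible: A, B, C, E

Derivation:
Contributions: A=27, B=27, C=27, D=14, E=27
Folded: F
Pot levels (distinct totals of non-folded players): 14, 27
Layer 1-14: 14 each from A, B, C, D, E = 14*5 = 70 chips; eligible A, B, C, D, E
Layer 15-27: 13 each from A, B, C, E = 13*4 = 52 chips; eligible A, B, C, E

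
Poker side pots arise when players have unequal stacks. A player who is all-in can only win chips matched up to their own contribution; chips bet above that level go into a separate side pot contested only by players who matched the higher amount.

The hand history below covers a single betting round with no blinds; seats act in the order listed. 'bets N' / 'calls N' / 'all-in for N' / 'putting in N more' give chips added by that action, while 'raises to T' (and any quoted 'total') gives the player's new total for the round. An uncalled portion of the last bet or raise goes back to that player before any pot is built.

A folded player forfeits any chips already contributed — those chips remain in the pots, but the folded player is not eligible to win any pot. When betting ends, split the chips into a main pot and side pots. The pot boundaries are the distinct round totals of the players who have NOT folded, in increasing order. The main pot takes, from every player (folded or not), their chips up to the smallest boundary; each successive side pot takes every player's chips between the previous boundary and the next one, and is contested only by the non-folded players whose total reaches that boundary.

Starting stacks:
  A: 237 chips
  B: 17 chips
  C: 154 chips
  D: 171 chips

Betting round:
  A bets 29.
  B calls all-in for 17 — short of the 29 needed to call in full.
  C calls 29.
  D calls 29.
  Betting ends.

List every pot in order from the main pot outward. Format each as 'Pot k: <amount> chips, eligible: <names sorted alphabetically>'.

Contributions: A=29, B=17, C=29, D=29
Pot levels (distinct totals of non-folded players): 17, 29
Layer 1-17: 17 each from A, B, C, D = 17*4 = 68 chips; eligible A, B, C, D
Layer 18-29: 12 each from A, C, D = 12*3 = 36 chips; eligible A, C, D

Pot 1: 68 chips, eligible: A, B, C, D
Pot 2: 36 chips, eligible: A, C, D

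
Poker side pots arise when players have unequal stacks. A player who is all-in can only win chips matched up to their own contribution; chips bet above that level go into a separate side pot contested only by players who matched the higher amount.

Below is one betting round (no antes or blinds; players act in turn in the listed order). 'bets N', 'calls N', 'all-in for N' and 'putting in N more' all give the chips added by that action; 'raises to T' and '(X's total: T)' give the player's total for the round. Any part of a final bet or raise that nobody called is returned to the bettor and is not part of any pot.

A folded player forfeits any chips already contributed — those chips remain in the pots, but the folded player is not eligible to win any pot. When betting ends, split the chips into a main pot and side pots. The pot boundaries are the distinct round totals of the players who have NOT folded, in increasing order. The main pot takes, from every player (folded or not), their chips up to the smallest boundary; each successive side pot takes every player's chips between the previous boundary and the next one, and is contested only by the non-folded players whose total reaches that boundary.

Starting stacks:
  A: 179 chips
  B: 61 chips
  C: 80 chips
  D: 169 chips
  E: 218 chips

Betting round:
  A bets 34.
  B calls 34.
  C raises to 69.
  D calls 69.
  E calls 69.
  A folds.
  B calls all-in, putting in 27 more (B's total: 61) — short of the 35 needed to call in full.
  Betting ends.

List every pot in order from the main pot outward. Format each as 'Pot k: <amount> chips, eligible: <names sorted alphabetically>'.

Pot 1: 278 chips, eligible: B, C, D, E
Pot 2: 24 chips, eligible: C, D, E

Derivation:
Contributions: A=34, B=61, C=69, D=69, E=69
Folded: A
Pot levels (distinct totals of non-folded players): 61, 69
Layer 1-61: A 34 + B 61 + C 61 + D 61 + E 61 = 278 chips; eligible B, C, D, E
Layer 62-69: 8 each from C, D, E = 8*3 = 24 chips; eligible C, D, E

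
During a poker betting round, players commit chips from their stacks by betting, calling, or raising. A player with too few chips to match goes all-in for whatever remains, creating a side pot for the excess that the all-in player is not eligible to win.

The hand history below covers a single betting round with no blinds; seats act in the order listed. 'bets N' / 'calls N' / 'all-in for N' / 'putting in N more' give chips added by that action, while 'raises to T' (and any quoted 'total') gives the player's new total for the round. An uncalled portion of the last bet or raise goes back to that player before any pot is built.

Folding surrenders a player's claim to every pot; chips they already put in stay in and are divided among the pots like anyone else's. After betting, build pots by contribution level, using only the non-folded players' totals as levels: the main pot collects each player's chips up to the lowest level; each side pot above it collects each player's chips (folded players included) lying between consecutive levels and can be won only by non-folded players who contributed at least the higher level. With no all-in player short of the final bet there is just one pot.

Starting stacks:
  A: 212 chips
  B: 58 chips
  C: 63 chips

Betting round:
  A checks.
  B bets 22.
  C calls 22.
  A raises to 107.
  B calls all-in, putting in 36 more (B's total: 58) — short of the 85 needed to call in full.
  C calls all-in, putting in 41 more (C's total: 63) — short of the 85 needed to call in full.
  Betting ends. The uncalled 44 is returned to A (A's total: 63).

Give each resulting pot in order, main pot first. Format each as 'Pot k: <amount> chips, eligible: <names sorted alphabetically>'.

Contributions (after 44 returned to A): A=63, B=58, C=63
Pot levels (distinct totals of non-folded players): 58, 63
Layer 1-58: 58 each from A, B, C = 58*3 = 174 chips; eligible A, B, C
Layer 59-63: 5 each from A, C = 5*2 = 10 chips; eligible A, C

Pot 1: 174 chips, eligible: A, B, C
Pot 2: 10 chips, eligible: A, C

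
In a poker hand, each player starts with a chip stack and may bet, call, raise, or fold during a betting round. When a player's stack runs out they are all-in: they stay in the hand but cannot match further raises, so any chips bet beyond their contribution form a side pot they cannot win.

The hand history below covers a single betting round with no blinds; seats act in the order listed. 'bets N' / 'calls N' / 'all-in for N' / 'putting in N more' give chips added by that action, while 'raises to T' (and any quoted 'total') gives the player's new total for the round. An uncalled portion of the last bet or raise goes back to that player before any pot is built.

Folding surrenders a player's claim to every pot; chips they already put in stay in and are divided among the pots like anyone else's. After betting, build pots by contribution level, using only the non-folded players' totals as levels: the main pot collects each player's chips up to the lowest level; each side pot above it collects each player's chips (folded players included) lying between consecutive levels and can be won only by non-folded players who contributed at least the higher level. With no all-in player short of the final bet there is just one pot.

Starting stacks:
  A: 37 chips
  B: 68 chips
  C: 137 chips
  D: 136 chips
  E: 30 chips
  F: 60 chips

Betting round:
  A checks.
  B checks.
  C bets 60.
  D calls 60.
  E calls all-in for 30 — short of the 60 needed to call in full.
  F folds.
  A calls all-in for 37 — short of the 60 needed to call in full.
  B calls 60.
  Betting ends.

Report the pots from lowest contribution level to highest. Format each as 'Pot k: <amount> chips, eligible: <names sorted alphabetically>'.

Contributions: A=37, B=60, C=60, D=60, E=30
Folded: F
Pot levels (distinct totals of non-folded players): 30, 37, 60
Layer 1-30: 30 each from A, B, C, D, E = 30*5 = 150 chips; eligible A, B, C, D, E
Layer 31-37: 7 each from A, B, C, D = 7*4 = 28 chips; eligible A, B, C, D
Layer 38-60: 23 each from B, C, D = 23*3 = 69 chips; eligible B, C, D

Pot 1: 150 chips, eligible: A, B, C, D, E
Pot 2: 28 chips, eligible: A, B, C, D
Pot 3: 69 chips, eligible: B, C, D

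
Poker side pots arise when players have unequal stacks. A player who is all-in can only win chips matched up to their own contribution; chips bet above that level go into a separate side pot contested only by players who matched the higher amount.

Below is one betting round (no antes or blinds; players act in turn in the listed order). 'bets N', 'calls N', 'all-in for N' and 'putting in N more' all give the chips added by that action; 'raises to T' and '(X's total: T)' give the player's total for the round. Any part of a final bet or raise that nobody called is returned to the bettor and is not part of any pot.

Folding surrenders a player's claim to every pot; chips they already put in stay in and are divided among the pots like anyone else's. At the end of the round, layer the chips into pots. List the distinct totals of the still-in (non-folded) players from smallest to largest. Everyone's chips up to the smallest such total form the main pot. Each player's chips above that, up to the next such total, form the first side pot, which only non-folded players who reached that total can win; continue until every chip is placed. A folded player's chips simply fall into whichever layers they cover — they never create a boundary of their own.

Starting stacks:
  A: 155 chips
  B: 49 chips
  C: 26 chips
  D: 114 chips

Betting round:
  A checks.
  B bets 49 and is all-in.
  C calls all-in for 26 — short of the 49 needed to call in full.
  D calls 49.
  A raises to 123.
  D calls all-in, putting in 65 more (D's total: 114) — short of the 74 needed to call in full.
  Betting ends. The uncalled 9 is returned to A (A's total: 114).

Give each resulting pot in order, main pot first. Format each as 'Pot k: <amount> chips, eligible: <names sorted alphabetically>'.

Pot 1: 104 chips, eligible: A, B, C, D
Pot 2: 69 chips, eligible: A, B, D
Pot 3: 130 chips, eligible: A, D

Derivation:
Contributions (after 9 returned to A): A=114, B=49, C=26, D=114
Pot levels (distinct totals of non-folded players): 26, 49, 114
Layer 1-26: 26 each from A, B, C, D = 26*4 = 104 chips; eligible A, B, C, D
Layer 27-49: 23 each from A, B, D = 23*3 = 69 chips; eligible A, B, D
Layer 50-114: 65 each from A, D = 65*2 = 130 chips; eligible A, D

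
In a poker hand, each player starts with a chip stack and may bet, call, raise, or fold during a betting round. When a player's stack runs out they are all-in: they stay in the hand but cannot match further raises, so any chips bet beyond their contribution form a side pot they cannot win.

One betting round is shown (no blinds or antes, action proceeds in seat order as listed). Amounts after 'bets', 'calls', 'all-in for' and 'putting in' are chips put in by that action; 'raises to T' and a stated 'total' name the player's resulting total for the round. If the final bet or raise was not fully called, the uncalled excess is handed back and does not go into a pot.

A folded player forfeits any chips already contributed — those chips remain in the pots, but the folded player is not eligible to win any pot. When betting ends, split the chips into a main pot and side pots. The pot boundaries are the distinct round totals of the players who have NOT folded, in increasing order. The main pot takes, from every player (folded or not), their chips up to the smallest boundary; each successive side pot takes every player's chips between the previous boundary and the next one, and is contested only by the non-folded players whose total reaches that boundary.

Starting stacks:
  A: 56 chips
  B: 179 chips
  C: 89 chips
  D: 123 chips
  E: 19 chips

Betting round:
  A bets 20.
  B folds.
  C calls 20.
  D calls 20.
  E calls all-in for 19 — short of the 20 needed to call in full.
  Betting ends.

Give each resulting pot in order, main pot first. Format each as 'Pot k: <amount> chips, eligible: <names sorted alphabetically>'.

Contributions: A=20, C=20, D=20, E=19
Folded: B
Pot levels (distinct totals of non-folded players): 19, 20
Layer 1-19: 19 each from A, C, D, E = 19*4 = 76 chips; eligible A, C, D, E
Layer 20-20: 1 each from A, C, D = 1*3 = 3 chips; eligible A, C, D

Pot 1: 76 chips, eligible: A, C, D, E
Pot 2: 3 chips, eligible: A, C, D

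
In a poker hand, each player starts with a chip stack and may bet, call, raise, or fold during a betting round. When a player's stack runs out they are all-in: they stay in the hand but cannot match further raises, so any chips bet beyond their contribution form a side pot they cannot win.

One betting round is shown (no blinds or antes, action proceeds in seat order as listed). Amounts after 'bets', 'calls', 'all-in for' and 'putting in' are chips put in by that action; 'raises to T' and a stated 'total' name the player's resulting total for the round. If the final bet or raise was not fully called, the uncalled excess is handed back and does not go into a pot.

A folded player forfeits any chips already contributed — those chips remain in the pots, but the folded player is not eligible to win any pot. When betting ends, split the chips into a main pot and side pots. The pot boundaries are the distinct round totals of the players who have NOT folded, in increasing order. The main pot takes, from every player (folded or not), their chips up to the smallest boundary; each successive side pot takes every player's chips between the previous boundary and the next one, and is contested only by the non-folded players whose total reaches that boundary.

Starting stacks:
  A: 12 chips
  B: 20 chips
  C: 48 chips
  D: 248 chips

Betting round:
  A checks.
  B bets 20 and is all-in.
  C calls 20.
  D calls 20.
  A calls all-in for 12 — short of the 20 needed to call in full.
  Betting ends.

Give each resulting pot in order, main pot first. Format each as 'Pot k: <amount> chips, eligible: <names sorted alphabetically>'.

Pot 1: 48 chips, eligible: A, B, C, D
Pot 2: 24 chips, eligible: B, C, D

Derivation:
Contributions: A=12, B=20, C=20, D=20
Pot levels (distinct totals of non-folded players): 12, 20
Layer 1-12: 12 each from A, B, C, D = 12*4 = 48 chips; eligible A, B, C, D
Layer 13-20: 8 each from B, C, D = 8*3 = 24 chips; eligible B, C, D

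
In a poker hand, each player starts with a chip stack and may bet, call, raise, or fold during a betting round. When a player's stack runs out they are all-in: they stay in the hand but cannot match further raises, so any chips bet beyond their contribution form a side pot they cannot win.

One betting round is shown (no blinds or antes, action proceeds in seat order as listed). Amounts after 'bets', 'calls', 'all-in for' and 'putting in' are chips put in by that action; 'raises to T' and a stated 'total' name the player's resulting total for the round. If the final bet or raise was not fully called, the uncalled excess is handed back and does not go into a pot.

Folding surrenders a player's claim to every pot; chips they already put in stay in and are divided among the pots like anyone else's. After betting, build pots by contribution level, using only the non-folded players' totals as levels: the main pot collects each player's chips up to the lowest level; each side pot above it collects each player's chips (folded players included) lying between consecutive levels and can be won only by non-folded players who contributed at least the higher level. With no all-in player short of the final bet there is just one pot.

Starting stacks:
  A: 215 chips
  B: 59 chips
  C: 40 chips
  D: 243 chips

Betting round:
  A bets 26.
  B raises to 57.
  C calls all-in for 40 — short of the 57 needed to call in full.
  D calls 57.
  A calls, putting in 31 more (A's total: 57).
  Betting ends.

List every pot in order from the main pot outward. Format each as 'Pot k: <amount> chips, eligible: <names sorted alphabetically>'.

Pot 1: 160 chips, eligible: A, B, C, D
Pot 2: 51 chips, eligible: A, B, D

Derivation:
Contributions: A=57, B=57, C=40, D=57
Pot levels (distinct totals of non-folded players): 40, 57
Layer 1-40: 40 each from A, B, C, D = 40*4 = 160 chips; eligible A, B, C, D
Layer 41-57: 17 each from A, B, D = 17*3 = 51 chips; eligible A, B, D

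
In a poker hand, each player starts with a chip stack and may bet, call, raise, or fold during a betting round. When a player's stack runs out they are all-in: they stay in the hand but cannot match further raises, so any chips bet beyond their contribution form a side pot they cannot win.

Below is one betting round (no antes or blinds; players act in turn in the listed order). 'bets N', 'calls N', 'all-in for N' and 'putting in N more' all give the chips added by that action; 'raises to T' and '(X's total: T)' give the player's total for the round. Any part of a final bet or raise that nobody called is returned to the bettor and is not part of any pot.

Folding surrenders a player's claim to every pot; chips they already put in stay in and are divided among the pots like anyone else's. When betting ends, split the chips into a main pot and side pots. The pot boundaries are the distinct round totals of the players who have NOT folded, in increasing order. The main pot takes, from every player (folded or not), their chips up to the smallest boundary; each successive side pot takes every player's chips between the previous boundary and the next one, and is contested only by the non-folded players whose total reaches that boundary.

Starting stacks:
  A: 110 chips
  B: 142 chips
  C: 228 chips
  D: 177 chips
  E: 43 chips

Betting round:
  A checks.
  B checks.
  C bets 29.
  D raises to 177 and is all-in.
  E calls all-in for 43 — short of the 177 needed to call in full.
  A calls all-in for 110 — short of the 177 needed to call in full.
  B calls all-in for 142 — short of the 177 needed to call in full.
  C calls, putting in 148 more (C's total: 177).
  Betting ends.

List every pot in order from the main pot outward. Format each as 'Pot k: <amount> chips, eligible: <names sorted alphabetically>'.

Contributions: A=110, B=142, C=177, D=177, E=43
Pot levels (distinct totals of non-folded players): 43, 110, 142, 177
Layer 1-43: 43 each from A, B, C, D, E = 43*5 = 215 chips; eligible A, B, C, D, E
Layer 44-110: 67 each from A, B, C, D = 67*4 = 268 chips; eligible A, B, C, D
Layer 111-142: 32 each from B, C, D = 32*3 = 96 chips; eligible B, C, D
Layer 143-177: 35 each from C, D = 35*2 = 70 chips; eligible C, D

Pot 1: 215 chips, eligible: A, B, C, D, E
Pot 2: 268 chips, eligible: A, B, C, D
Pot 3: 96 chips, eligible: B, C, D
Pot 4: 70 chips, eligible: C, D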